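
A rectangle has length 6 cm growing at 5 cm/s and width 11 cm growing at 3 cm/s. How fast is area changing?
73 cm²/s

A = lw
dA/dt = w·dl/dt + l·dw/dt = 11·5 + 6·3 = 73 cm²/s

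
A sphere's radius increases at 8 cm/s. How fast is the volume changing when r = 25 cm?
20000π cm³/s

V = (4/3)πr³
dV/dt = dV/dr · dr/dt = 4πr² · 8
At r = 25: dV/dt = 20000π cm³/s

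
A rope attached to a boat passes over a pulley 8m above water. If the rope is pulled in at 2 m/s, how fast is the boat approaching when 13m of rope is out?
26√105/105 ≈ 2.537 m/s

rope² = x² + 8²
x = √(13² - 8²) = √105
dx/dt = (rope/x) · d(rope)/dt = (13/√105) · (-2) = -26√105/105 m/s
The boat approaches at 26√105/105 ≈ 2.537 m/s.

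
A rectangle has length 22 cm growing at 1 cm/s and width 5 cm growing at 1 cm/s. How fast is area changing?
27 cm²/s

A = lw
dA/dt = w·dl/dt + l·dw/dt = 5·1 + 22·1 = 27 cm²/s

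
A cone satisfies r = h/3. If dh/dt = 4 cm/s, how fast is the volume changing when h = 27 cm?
324π cm³/s

V = (1/3)π(h/3)²h = πh³/27
dV/dt = πh²/9 · 4
At h = 27: dV/dt = 324π cm³/s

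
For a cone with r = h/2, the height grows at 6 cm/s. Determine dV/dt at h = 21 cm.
1323π/2 cm³/s

V = (1/3)π(h/2)²h = πh³/12
dV/dt = πh²/4 · 6
At h = 21: dV/dt = 1323π/2 cm³/s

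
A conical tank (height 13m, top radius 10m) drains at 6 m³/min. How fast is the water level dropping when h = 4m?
507/(800π) ≈ 0.2017 m/min

r/h = 10/13, so r = (10/13)h
V = (1/3)πr²h = (1/3)π((10/13)h)²h = (100/507)πh³
dV/dh = (100/169)πh²
dh/dt = (dV/dt)/(dV/dh) = -6/((100/169)π·4²) = -507/(800π) m/min
The level is dropping at 507/(800π) ≈ 0.2017 m/min.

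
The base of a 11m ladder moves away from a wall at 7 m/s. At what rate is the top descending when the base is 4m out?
4√105/15 ≈ 2.733 m/s

x² + y² = 11²
2x·dx/dt + 2y·dy/dt = 0
dy/dt = -x/y · dx/dt = -4/√105 · 7 = -4√105/15 m/s
The top is descending at 4√105/15 ≈ 2.733 m/s.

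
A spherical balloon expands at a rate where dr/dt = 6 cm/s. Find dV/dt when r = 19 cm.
8664π cm³/s

V = (4/3)πr³
dV/dt = dV/dr · dr/dt = 4πr² · 6
At r = 19: dV/dt = 8664π cm³/s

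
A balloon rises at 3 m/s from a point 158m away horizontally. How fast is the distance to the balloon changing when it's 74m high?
111√7610/7610 ≈ 1.272 m/s

z² = 158² + y²
z = √(158² + 74²) = 2√7610
dz/dt = y/z · dy/dt = 74/(2√7610) · 3 = 111√7610/7610 ≈ 1.272 m/s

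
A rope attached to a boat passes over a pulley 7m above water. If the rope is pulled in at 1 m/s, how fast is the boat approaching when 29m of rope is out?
29√22/132 ≈ 1.03 m/s

rope² = x² + 7²
x = √(29² - 7²) = 6√22
dx/dt = (rope/x) · d(rope)/dt = (29/(6√22)) · (-1) = -29√22/132 m/s
The boat approaches at 29√22/132 ≈ 1.03 m/s.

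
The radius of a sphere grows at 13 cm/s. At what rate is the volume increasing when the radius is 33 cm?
56628π cm³/s

V = (4/3)πr³
dV/dt = dV/dr · dr/dt = 4πr² · 13
At r = 33: dV/dt = 56628π cm³/s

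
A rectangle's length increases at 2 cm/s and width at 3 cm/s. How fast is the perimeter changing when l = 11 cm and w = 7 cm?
10 cm/s

P = 2(l + w)
dP/dt = 2(dl/dt + dw/dt) = 2(2 + 3) = 10 cm/s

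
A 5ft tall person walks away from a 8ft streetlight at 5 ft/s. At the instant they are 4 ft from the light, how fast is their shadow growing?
25/3 ft/s

By similar triangles: 8/(x+s) = 5/s
Solving: s = 5x/3
ds/dt = 5/3 · dx/dt = 5/3 · 5 = 25/3 ft/s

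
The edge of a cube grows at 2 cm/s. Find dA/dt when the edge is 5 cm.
120 cm²/s

A = 6s²
dA/dt = 12s · ds/dt = 12·5·2 = 120 cm²/s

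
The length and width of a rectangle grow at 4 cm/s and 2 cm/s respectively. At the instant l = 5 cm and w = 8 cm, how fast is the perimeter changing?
12 cm/s

P = 2(l + w)
dP/dt = 2(dl/dt + dw/dt) = 2(4 + 2) = 12 cm/s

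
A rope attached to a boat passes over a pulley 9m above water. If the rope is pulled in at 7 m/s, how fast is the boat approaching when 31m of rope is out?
217√55/220 ≈ 7.315 m/s

rope² = x² + 9²
x = √(31² - 9²) = 4√55
dx/dt = (rope/x) · d(rope)/dt = (31/(4√55)) · (-7) = -217√55/220 m/s
The boat approaches at 217√55/220 ≈ 7.315 m/s.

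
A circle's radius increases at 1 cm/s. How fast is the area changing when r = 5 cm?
10π cm²/s

A = πr²
dA/dt = 2πr · dr/dt = 2π(5)(1) = 10π cm²/s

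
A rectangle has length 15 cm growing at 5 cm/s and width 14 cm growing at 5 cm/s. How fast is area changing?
145 cm²/s

A = lw
dA/dt = w·dl/dt + l·dw/dt = 14·5 + 15·5 = 145 cm²/s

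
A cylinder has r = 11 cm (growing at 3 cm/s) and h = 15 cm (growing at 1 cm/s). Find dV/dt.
1111π cm³/s

V = πr²h
dV/dt = 2πrh·dr/dt + πr²·dh/dt
= 2π(11)(15)(3) + π(11)²(1)
= 1111π cm³/s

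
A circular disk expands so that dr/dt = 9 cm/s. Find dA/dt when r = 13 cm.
234π cm²/s

A = πr²
dA/dt = 2πr · dr/dt = 2π(13)(9) = 234π cm²/s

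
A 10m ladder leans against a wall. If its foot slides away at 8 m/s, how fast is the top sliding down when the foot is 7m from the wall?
56√51/51 ≈ 7.842 m/s

x² + y² = 10²
2x·dx/dt + 2y·dy/dt = 0
dy/dt = -x/y · dx/dt = -7/√51 · 8 = -56√51/51 m/s
The top is descending at 56√51/51 ≈ 7.842 m/s.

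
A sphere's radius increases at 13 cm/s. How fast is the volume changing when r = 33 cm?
56628π cm³/s

V = (4/3)πr³
dV/dt = dV/dr · dr/dt = 4πr² · 13
At r = 33: dV/dt = 56628π cm³/s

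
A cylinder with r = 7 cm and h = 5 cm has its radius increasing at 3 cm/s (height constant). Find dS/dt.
114π cm²/s

S = 2πrh + 2πr² (lateral + bases)
dS/dt = (2πh + 4πr)·dr/dt = (2π·5 + 4π·7)·3
= 114π cm²/s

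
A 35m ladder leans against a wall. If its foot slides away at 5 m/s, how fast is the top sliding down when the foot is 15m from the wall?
3√10/4 ≈ 2.372 m/s

x² + y² = 35²
2x·dx/dt + 2y·dy/dt = 0
dy/dt = -x/y · dx/dt = -15/(10√10) · 5 = -3√10/4 m/s
The top is descending at 3√10/4 ≈ 2.372 m/s.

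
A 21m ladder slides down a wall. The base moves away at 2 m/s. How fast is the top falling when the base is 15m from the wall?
5√6/6 ≈ 2.041 m/s

x² + y² = 21²
2x·dx/dt + 2y·dy/dt = 0
dy/dt = -x/y · dx/dt = -15/(6√6) · 2 = -5√6/6 m/s
The top is descending at 5√6/6 ≈ 2.041 m/s.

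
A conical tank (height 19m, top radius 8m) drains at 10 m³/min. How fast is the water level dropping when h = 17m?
1805/(9248π) ≈ 0.06213 m/min

r/h = 8/19, so r = (8/19)h
V = (1/3)πr²h = (1/3)π((8/19)h)²h = (64/1083)πh³
dV/dh = (64/361)πh²
dh/dt = (dV/dt)/(dV/dh) = -10/((64/361)π·17²) = -1805/(9248π) m/min
The level is dropping at 1805/(9248π) ≈ 0.06213 m/min.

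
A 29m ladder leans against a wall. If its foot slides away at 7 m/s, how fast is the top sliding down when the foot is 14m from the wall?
98√645/645 ≈ 3.859 m/s

x² + y² = 29²
2x·dx/dt + 2y·dy/dt = 0
dy/dt = -x/y · dx/dt = -14/√645 · 7 = -98√645/645 m/s
The top is descending at 98√645/645 ≈ 3.859 m/s.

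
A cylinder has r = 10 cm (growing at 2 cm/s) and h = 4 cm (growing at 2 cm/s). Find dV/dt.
360π cm³/s

V = πr²h
dV/dt = 2πrh·dr/dt + πr²·dh/dt
= 2π(10)(4)(2) + π(10)²(2)
= 360π cm³/s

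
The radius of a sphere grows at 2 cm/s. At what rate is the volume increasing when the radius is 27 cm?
5832π cm³/s

V = (4/3)πr³
dV/dt = dV/dr · dr/dt = 4πr² · 2
At r = 27: dV/dt = 5832π cm³/s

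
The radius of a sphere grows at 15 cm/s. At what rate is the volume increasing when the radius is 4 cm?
960π cm³/s

V = (4/3)πr³
dV/dt = dV/dr · dr/dt = 4πr² · 15
At r = 4: dV/dt = 960π cm³/s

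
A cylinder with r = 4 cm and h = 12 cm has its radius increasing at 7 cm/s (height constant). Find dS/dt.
280π cm²/s

S = 2πrh + 2πr² (lateral + bases)
dS/dt = (2πh + 4πr)·dr/dt = (2π·12 + 4π·4)·7
= 280π cm²/s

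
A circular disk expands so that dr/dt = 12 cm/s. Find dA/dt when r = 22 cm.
528π cm²/s

A = πr²
dA/dt = 2πr · dr/dt = 2π(22)(12) = 528π cm²/s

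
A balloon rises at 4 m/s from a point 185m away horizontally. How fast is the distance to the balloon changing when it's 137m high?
274√52994/26497 ≈ 2.38 m/s

z² = 185² + y²
z = √(185² + 137²) = √52994
dz/dt = y/z · dy/dt = 137/√52994 · 4 = 274√52994/26497 ≈ 2.38 m/s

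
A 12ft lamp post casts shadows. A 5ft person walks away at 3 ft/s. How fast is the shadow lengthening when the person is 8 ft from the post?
15/7 ft/s

By similar triangles: 12/(x+s) = 5/s
Solving: s = 5x/7
ds/dt = 5/7 · dx/dt = 5/7 · 3 = 15/7 ft/s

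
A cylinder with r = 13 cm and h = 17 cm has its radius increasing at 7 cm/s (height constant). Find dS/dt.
602π cm²/s

S = 2πrh + 2πr² (lateral + bases)
dS/dt = (2πh + 4πr)·dr/dt = (2π·17 + 4π·13)·7
= 602π cm²/s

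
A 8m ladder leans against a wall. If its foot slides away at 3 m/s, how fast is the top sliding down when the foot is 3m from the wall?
9√55/55 ≈ 1.214 m/s

x² + y² = 8²
2x·dx/dt + 2y·dy/dt = 0
dy/dt = -x/y · dx/dt = -3/√55 · 3 = -9√55/55 m/s
The top is descending at 9√55/55 ≈ 1.214 m/s.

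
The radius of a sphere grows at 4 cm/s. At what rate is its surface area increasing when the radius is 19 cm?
608π cm²/s

S = 4πr²
dS/dt = dS/dr · dr/dt = 8πr · 4
At r = 19: dS/dt = 608π cm²/s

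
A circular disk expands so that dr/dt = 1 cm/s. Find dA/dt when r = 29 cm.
58π cm²/s

A = πr²
dA/dt = 2πr · dr/dt = 2π(29)(1) = 58π cm²/s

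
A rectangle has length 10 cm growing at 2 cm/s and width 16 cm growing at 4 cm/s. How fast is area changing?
72 cm²/s

A = lw
dA/dt = w·dl/dt + l·dw/dt = 16·2 + 10·4 = 72 cm²/s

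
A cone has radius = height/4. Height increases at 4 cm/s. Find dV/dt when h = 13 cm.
169π/4 cm³/s

V = (1/3)π(h/4)²h = πh³/48
dV/dt = πh²/16 · 4
At h = 13: dV/dt = 169π/4 cm³/s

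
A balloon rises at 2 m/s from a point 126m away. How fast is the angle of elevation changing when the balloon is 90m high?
0.010511 rad/s

tan(θ) = y/126
sec²(θ) · dθ/dt = (1/126) · dy/dt
dθ/dt = cos²(θ)/126 · 2 = 126/(126² + 90²) · 2
dθ/dt = 0.010511 rad/s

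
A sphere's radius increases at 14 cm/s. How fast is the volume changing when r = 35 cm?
68600π cm³/s

V = (4/3)πr³
dV/dt = dV/dr · dr/dt = 4πr² · 14
At r = 35: dV/dt = 68600π cm³/s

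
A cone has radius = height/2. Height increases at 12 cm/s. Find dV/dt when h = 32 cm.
3072π cm³/s

V = (1/3)π(h/2)²h = πh³/12
dV/dt = πh²/4 · 12
At h = 32: dV/dt = 3072π cm³/s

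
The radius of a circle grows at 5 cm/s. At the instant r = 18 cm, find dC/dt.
10π cm/s

C = 2πr
dC/dt = 2π · dr/dt = 2π · 5 = 10π cm/s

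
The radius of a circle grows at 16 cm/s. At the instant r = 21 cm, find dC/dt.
32π cm/s

C = 2πr
dC/dt = 2π · dr/dt = 2π · 16 = 32π cm/s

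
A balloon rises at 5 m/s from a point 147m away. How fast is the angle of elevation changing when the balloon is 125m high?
0.01974 rad/s

tan(θ) = y/147
sec²(θ) · dθ/dt = (1/147) · dy/dt
dθ/dt = cos²(θ)/147 · 5 = 147/(147² + 125²) · 5
dθ/dt = 0.01974 rad/s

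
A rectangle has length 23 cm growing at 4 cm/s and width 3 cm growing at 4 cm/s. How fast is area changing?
104 cm²/s

A = lw
dA/dt = w·dl/dt + l·dw/dt = 3·4 + 23·4 = 104 cm²/s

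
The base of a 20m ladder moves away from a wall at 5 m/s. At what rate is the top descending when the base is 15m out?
15√7/7 ≈ 5.669 m/s

x² + y² = 20²
2x·dx/dt + 2y·dy/dt = 0
dy/dt = -x/y · dx/dt = -15/(5√7) · 5 = -15√7/7 m/s
The top is descending at 15√7/7 ≈ 5.669 m/s.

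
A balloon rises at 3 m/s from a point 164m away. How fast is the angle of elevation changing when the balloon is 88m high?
0.014203 rad/s

tan(θ) = y/164
sec²(θ) · dθ/dt = (1/164) · dy/dt
dθ/dt = cos²(θ)/164 · 3 = 164/(164² + 88²) · 3
dθ/dt = 0.014203 rad/s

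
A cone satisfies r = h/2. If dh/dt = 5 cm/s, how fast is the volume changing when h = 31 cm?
4805π/4 cm³/s

V = (1/3)π(h/2)²h = πh³/12
dV/dt = πh²/4 · 5
At h = 31: dV/dt = 4805π/4 cm³/s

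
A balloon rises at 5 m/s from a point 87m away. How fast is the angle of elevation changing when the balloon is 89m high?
0.028083 rad/s

tan(θ) = y/87
sec²(θ) · dθ/dt = (1/87) · dy/dt
dθ/dt = cos²(θ)/87 · 5 = 87/(87² + 89²) · 5
dθ/dt = 0.028083 rad/s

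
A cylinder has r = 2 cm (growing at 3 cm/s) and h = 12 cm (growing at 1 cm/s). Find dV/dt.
148π cm³/s

V = πr²h
dV/dt = 2πrh·dr/dt + πr²·dh/dt
= 2π(2)(12)(3) + π(2)²(1)
= 148π cm³/s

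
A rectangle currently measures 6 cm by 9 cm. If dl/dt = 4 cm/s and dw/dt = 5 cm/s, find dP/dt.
18 cm/s

P = 2(l + w)
dP/dt = 2(dl/dt + dw/dt) = 2(4 + 5) = 18 cm/s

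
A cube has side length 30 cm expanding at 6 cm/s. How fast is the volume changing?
16200 cm³/s

V = s³
dV/dt = 3s² · ds/dt = 3·30²·6 = 16200 cm³/s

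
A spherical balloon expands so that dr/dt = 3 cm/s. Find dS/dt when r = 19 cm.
456π cm²/s

S = 4πr²
dS/dt = dS/dr · dr/dt = 8πr · 3
At r = 19: dS/dt = 456π cm²/s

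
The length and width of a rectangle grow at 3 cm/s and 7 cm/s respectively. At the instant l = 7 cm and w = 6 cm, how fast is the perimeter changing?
20 cm/s

P = 2(l + w)
dP/dt = 2(dl/dt + dw/dt) = 2(3 + 7) = 20 cm/s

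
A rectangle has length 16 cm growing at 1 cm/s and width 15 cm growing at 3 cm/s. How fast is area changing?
63 cm²/s

A = lw
dA/dt = w·dl/dt + l·dw/dt = 15·1 + 16·3 = 63 cm²/s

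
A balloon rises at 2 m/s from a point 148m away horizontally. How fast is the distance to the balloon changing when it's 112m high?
56√2153/2153 ≈ 1.207 m/s

z² = 148² + y²
z = √(148² + 112²) = 4√2153
dz/dt = y/z · dy/dt = 112/(4√2153) · 2 = 56√2153/2153 ≈ 1.207 m/s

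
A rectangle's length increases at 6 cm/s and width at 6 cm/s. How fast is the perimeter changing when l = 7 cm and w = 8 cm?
24 cm/s

P = 2(l + w)
dP/dt = 2(dl/dt + dw/dt) = 2(6 + 6) = 24 cm/s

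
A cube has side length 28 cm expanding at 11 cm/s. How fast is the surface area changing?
3696 cm²/s

A = 6s²
dA/dt = 12s · ds/dt = 12·28·11 = 3696 cm²/s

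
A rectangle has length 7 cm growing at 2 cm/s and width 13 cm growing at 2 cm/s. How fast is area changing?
40 cm²/s

A = lw
dA/dt = w·dl/dt + l·dw/dt = 13·2 + 7·2 = 40 cm²/s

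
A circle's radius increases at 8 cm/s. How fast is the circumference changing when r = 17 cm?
16π cm/s

C = 2πr
dC/dt = 2π · dr/dt = 2π · 8 = 16π cm/s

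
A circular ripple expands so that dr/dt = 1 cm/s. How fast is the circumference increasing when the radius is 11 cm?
2π cm/s

C = 2πr
dC/dt = 2π · dr/dt = 2π · 1 = 2π cm/s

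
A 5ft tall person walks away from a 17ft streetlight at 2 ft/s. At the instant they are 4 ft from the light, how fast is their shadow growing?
5/6 ft/s

By similar triangles: 17/(x+s) = 5/s
Solving: s = 5x/12
ds/dt = 5/12 · dx/dt = 5/12 · 2 = 5/6 ft/s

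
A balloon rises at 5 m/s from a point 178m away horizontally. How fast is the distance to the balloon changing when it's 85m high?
425√38909/38909 ≈ 2.155 m/s

z² = 178² + y²
z = √(178² + 85²) = √38909
dz/dt = y/z · dy/dt = 85/√38909 · 5 = 425√38909/38909 ≈ 2.155 m/s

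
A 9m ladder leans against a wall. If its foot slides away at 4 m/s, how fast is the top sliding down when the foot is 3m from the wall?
√2 ≈ 1.414 m/s

x² + y² = 9²
2x·dx/dt + 2y·dy/dt = 0
dy/dt = -x/y · dx/dt = -3/(6√2) · 4 = -√2 m/s
The top is descending at √2 ≈ 1.414 m/s.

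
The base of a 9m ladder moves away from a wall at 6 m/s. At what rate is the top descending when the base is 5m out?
15√14/14 ≈ 4.009 m/s

x² + y² = 9²
2x·dx/dt + 2y·dy/dt = 0
dy/dt = -x/y · dx/dt = -5/(2√14) · 6 = -15√14/14 m/s
The top is descending at 15√14/14 ≈ 4.009 m/s.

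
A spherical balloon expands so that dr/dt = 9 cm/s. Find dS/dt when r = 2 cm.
144π cm²/s

S = 4πr²
dS/dt = dS/dr · dr/dt = 8πr · 9
At r = 2: dS/dt = 144π cm²/s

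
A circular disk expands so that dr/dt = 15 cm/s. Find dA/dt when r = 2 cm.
60π cm²/s

A = πr²
dA/dt = 2πr · dr/dt = 2π(2)(15) = 60π cm²/s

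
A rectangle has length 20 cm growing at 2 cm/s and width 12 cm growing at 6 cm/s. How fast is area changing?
144 cm²/s

A = lw
dA/dt = w·dl/dt + l·dw/dt = 12·2 + 20·6 = 144 cm²/s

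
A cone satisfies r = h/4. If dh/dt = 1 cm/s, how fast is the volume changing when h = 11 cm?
121π/16 cm³/s

V = (1/3)π(h/4)²h = πh³/48
dV/dt = πh²/16 · 1
At h = 11: dV/dt = 121π/16 cm³/s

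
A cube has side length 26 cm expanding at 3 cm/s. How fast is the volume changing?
6084 cm³/s

V = s³
dV/dt = 3s² · ds/dt = 3·26²·3 = 6084 cm³/s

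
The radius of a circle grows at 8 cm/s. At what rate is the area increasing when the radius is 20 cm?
320π cm²/s

A = πr²
dA/dt = 2πr · dr/dt = 2π(20)(8) = 320π cm²/s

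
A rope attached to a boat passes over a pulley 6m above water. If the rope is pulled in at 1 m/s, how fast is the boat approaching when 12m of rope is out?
2√3/3 ≈ 1.155 m/s

rope² = x² + 6²
x = √(12² - 6²) = 6√3
dx/dt = (rope/x) · d(rope)/dt = (12/(6√3)) · (-1) = -2√3/3 m/s
The boat approaches at 2√3/3 ≈ 1.155 m/s.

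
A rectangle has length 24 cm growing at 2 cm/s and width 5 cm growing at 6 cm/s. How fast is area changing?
154 cm²/s

A = lw
dA/dt = w·dl/dt + l·dw/dt = 5·2 + 24·6 = 154 cm²/s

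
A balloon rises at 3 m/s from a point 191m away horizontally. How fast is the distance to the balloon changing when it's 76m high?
228√42257/42257 ≈ 1.109 m/s

z² = 191² + y²
z = √(191² + 76²) = √42257
dz/dt = y/z · dy/dt = 76/√42257 · 3 = 228√42257/42257 ≈ 1.109 m/s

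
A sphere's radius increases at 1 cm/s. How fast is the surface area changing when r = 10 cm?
80π cm²/s

S = 4πr²
dS/dt = dS/dr · dr/dt = 8πr · 1
At r = 10: dS/dt = 80π cm²/s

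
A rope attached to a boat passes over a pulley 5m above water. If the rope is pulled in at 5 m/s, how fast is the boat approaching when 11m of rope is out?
55√6/24 ≈ 5.613 m/s

rope² = x² + 5²
x = √(11² - 5²) = 4√6
dx/dt = (rope/x) · d(rope)/dt = (11/(4√6)) · (-5) = -55√6/24 m/s
The boat approaches at 55√6/24 ≈ 5.613 m/s.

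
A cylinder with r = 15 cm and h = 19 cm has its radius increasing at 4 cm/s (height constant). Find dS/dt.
392π cm²/s

S = 2πrh + 2πr² (lateral + bases)
dS/dt = (2πh + 4πr)·dr/dt = (2π·19 + 4π·15)·4
= 392π cm²/s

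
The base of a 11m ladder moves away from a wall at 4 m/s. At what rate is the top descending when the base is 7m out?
7√2/3 ≈ 3.3 m/s

x² + y² = 11²
2x·dx/dt + 2y·dy/dt = 0
dy/dt = -x/y · dx/dt = -7/(6√2) · 4 = -7√2/3 m/s
The top is descending at 7√2/3 ≈ 3.3 m/s.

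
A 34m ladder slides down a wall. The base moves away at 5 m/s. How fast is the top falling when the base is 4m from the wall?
2√285/57 ≈ 0.5923 m/s

x² + y² = 34²
2x·dx/dt + 2y·dy/dt = 0
dy/dt = -x/y · dx/dt = -4/(2√285) · 5 = -2√285/57 m/s
The top is descending at 2√285/57 ≈ 0.5923 m/s.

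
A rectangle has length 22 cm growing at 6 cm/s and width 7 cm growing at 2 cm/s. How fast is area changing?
86 cm²/s

A = lw
dA/dt = w·dl/dt + l·dw/dt = 7·6 + 22·2 = 86 cm²/s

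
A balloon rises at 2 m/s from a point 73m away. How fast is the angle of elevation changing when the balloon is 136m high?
0.006128 rad/s

tan(θ) = y/73
sec²(θ) · dθ/dt = (1/73) · dy/dt
dθ/dt = cos²(θ)/73 · 2 = 73/(73² + 136²) · 2
dθ/dt = 0.006128 rad/s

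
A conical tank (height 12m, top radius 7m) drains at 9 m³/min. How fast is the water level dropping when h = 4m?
81/(49π) ≈ 0.5262 m/min

r/h = 7/12, so r = (7/12)h
V = (1/3)πr²h = (1/3)π((7/12)h)²h = (49/432)πh³
dV/dh = (49/144)πh²
dh/dt = (dV/dt)/(dV/dh) = -9/((49/144)π·4²) = -81/(49π) m/min
The level is dropping at 81/(49π) ≈ 0.5262 m/min.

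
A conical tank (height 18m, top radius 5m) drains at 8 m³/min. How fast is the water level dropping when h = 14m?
648/(1225π) ≈ 0.1684 m/min

r/h = 5/18, so r = (5/18)h
V = (1/3)πr²h = (1/3)π((5/18)h)²h = (25/972)πh³
dV/dh = (25/324)πh²
dh/dt = (dV/dt)/(dV/dh) = -8/((25/324)π·14²) = -648/(1225π) m/min
The level is dropping at 648/(1225π) ≈ 0.1684 m/min.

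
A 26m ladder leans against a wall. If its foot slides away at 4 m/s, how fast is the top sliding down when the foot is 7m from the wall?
28√627/627 ≈ 1.118 m/s

x² + y² = 26²
2x·dx/dt + 2y·dy/dt = 0
dy/dt = -x/y · dx/dt = -7/√627 · 4 = -28√627/627 m/s
The top is descending at 28√627/627 ≈ 1.118 m/s.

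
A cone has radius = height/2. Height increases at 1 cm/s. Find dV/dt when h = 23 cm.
529π/4 cm³/s

V = (1/3)π(h/2)²h = πh³/12
dV/dt = πh²/4 · 1
At h = 23: dV/dt = 529π/4 cm³/s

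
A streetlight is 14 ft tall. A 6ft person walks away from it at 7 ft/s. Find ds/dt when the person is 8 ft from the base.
21/4 ft/s

By similar triangles: 14/(x+s) = 6/s
Solving: s = 6x/8
ds/dt = 6/8 · dx/dt = 3/4 · 7 = 21/4 ft/s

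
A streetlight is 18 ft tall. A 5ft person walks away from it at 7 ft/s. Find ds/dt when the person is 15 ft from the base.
35/13 ft/s

By similar triangles: 18/(x+s) = 5/s
Solving: s = 5x/13
ds/dt = 5/13 · dx/dt = 5/13 · 7 = 35/13 ft/s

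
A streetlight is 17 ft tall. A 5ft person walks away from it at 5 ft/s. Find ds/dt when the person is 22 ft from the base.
25/12 ft/s

By similar triangles: 17/(x+s) = 5/s
Solving: s = 5x/12
ds/dt = 5/12 · dx/dt = 5/12 · 5 = 25/12 ft/s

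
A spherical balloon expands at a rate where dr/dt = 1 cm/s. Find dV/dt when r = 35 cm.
4900π cm³/s

V = (4/3)πr³
dV/dt = dV/dr · dr/dt = 4πr² · 1
At r = 35: dV/dt = 4900π cm³/s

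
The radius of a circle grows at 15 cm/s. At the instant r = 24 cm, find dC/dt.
30π cm/s

C = 2πr
dC/dt = 2π · dr/dt = 2π · 15 = 30π cm/s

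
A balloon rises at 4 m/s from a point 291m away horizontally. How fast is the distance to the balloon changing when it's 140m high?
560√104281/104281 ≈ 1.734 m/s

z² = 291² + y²
z = √(291² + 140²) = √104281
dz/dt = y/z · dy/dt = 140/√104281 · 4 = 560√104281/104281 ≈ 1.734 m/s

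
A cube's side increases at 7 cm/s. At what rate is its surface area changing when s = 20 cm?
1680 cm²/s

A = 6s²
dA/dt = 12s · ds/dt = 12·20·7 = 1680 cm²/s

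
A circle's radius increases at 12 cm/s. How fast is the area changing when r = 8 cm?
192π cm²/s

A = πr²
dA/dt = 2πr · dr/dt = 2π(8)(12) = 192π cm²/s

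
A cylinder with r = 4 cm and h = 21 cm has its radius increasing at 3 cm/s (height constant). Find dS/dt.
174π cm²/s

S = 2πrh + 2πr² (lateral + bases)
dS/dt = (2πh + 4πr)·dr/dt = (2π·21 + 4π·4)·3
= 174π cm²/s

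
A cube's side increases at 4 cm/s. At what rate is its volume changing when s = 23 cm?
6348 cm³/s

V = s³
dV/dt = 3s² · ds/dt = 3·23²·4 = 6348 cm³/s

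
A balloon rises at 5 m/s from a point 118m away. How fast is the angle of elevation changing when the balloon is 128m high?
0.019467 rad/s

tan(θ) = y/118
sec²(θ) · dθ/dt = (1/118) · dy/dt
dθ/dt = cos²(θ)/118 · 5 = 118/(118² + 128²) · 5
dθ/dt = 0.019467 rad/s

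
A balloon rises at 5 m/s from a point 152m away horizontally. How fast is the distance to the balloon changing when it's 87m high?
435√30673/30673 ≈ 2.484 m/s

z² = 152² + y²
z = √(152² + 87²) = √30673
dz/dt = y/z · dy/dt = 87/√30673 · 5 = 435√30673/30673 ≈ 2.484 m/s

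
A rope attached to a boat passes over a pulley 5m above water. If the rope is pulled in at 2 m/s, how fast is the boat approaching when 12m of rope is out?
24√119/119 ≈ 2.2 m/s

rope² = x² + 5²
x = √(12² - 5²) = √119
dx/dt = (rope/x) · d(rope)/dt = (12/√119) · (-2) = -24√119/119 m/s
The boat approaches at 24√119/119 ≈ 2.2 m/s.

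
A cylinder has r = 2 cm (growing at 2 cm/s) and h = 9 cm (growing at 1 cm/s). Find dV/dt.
76π cm³/s

V = πr²h
dV/dt = 2πrh·dr/dt + πr²·dh/dt
= 2π(2)(9)(2) + π(2)²(1)
= 76π cm³/s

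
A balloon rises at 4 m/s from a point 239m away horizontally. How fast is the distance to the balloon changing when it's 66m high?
264√61477/61477 ≈ 1.065 m/s

z² = 239² + y²
z = √(239² + 66²) = √61477
dz/dt = y/z · dy/dt = 66/√61477 · 4 = 264√61477/61477 ≈ 1.065 m/s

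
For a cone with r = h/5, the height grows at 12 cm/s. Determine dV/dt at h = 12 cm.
1728π/25 cm³/s

V = (1/3)π(h/5)²h = πh³/75
dV/dt = πh²/25 · 12
At h = 12: dV/dt = 1728π/25 cm³/s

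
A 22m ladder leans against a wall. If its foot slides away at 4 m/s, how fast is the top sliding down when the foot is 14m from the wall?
7√2/3 ≈ 3.3 m/s

x² + y² = 22²
2x·dx/dt + 2y·dy/dt = 0
dy/dt = -x/y · dx/dt = -14/(12√2) · 4 = -7√2/3 m/s
The top is descending at 7√2/3 ≈ 3.3 m/s.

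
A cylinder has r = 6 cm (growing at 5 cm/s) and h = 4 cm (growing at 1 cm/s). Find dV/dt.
276π cm³/s

V = πr²h
dV/dt = 2πrh·dr/dt + πr²·dh/dt
= 2π(6)(4)(5) + π(6)²(1)
= 276π cm³/s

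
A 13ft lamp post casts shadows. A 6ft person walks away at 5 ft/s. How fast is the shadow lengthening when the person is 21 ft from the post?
30/7 ft/s

By similar triangles: 13/(x+s) = 6/s
Solving: s = 6x/7
ds/dt = 6/7 · dx/dt = 6/7 · 5 = 30/7 ft/s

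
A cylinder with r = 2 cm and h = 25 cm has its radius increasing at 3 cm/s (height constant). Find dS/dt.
174π cm²/s

S = 2πrh + 2πr² (lateral + bases)
dS/dt = (2πh + 4πr)·dr/dt = (2π·25 + 4π·2)·3
= 174π cm²/s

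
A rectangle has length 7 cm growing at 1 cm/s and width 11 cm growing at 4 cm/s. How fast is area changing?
39 cm²/s

A = lw
dA/dt = w·dl/dt + l·dw/dt = 11·1 + 7·4 = 39 cm²/s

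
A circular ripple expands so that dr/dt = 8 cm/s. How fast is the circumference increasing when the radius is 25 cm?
16π cm/s

C = 2πr
dC/dt = 2π · dr/dt = 2π · 8 = 16π cm/s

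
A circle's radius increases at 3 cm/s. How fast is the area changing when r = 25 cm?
150π cm²/s

A = πr²
dA/dt = 2πr · dr/dt = 2π(25)(3) = 150π cm²/s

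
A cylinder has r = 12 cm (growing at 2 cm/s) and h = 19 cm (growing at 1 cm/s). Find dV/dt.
1056π cm³/s

V = πr²h
dV/dt = 2πrh·dr/dt + πr²·dh/dt
= 2π(12)(19)(2) + π(12)²(1)
= 1056π cm³/s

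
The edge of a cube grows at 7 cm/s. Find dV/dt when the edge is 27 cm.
15309 cm³/s

V = s³
dV/dt = 3s² · ds/dt = 3·27²·7 = 15309 cm³/s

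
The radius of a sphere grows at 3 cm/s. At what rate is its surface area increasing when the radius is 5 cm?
120π cm²/s

S = 4πr²
dS/dt = dS/dr · dr/dt = 8πr · 3
At r = 5: dS/dt = 120π cm²/s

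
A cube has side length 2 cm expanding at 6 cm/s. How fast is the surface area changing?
144 cm²/s

A = 6s²
dA/dt = 12s · ds/dt = 12·2·6 = 144 cm²/s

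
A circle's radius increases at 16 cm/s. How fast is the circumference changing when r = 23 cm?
32π cm/s

C = 2πr
dC/dt = 2π · dr/dt = 2π · 16 = 32π cm/s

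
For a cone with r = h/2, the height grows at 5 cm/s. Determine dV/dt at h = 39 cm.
7605π/4 cm³/s

V = (1/3)π(h/2)²h = πh³/12
dV/dt = πh²/4 · 5
At h = 39: dV/dt = 7605π/4 cm³/s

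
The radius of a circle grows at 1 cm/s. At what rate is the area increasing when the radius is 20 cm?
40π cm²/s

A = πr²
dA/dt = 2πr · dr/dt = 2π(20)(1) = 40π cm²/s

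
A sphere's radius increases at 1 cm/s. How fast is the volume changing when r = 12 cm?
576π cm³/s

V = (4/3)πr³
dV/dt = dV/dr · dr/dt = 4πr² · 1
At r = 12: dV/dt = 576π cm³/s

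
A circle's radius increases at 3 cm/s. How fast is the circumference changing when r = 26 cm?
6π cm/s

C = 2πr
dC/dt = 2π · dr/dt = 2π · 3 = 6π cm/s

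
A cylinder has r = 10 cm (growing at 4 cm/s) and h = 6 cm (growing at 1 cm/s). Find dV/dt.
580π cm³/s

V = πr²h
dV/dt = 2πrh·dr/dt + πr²·dh/dt
= 2π(10)(6)(4) + π(10)²(1)
= 580π cm³/s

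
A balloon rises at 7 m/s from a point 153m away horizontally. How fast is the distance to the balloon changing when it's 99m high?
77√410/410 ≈ 3.803 m/s

z² = 153² + y²
z = √(153² + 99²) = 9√410
dz/dt = y/z · dy/dt = 99/(9√410) · 7 = 77√410/410 ≈ 3.803 m/s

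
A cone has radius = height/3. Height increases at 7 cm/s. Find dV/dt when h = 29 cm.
5887π/9 cm³/s

V = (1/3)π(h/3)²h = πh³/27
dV/dt = πh²/9 · 7
At h = 29: dV/dt = 5887π/9 cm³/s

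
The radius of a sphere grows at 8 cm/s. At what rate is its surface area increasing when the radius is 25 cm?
1600π cm²/s

S = 4πr²
dS/dt = dS/dr · dr/dt = 8πr · 8
At r = 25: dS/dt = 1600π cm²/s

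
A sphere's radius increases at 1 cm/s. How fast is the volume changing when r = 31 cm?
3844π cm³/s

V = (4/3)πr³
dV/dt = dV/dr · dr/dt = 4πr² · 1
At r = 31: dV/dt = 3844π cm³/s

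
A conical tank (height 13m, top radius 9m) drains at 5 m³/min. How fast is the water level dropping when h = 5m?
169/(405π) ≈ 0.1328 m/min

r/h = 9/13, so r = (9/13)h
V = (1/3)πr²h = (1/3)π((9/13)h)²h = (27/169)πh³
dV/dh = (81/169)πh²
dh/dt = (dV/dt)/(dV/dh) = -5/((81/169)π·5²) = -169/(405π) m/min
The level is dropping at 169/(405π) ≈ 0.1328 m/min.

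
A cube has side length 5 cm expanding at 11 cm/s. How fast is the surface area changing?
660 cm²/s

A = 6s²
dA/dt = 12s · ds/dt = 12·5·11 = 660 cm²/s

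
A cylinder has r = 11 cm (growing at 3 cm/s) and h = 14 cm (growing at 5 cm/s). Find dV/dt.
1529π cm³/s

V = πr²h
dV/dt = 2πrh·dr/dt + πr²·dh/dt
= 2π(11)(14)(3) + π(11)²(5)
= 1529π cm³/s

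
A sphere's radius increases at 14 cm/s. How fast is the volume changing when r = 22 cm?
27104π cm³/s

V = (4/3)πr³
dV/dt = dV/dr · dr/dt = 4πr² · 14
At r = 22: dV/dt = 27104π cm³/s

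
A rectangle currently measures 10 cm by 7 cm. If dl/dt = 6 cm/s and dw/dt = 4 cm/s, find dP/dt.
20 cm/s

P = 2(l + w)
dP/dt = 2(dl/dt + dw/dt) = 2(6 + 4) = 20 cm/s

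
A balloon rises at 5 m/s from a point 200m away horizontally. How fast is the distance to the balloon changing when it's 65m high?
65√1769/1769 ≈ 1.545 m/s

z² = 200² + y²
z = √(200² + 65²) = 5√1769
dz/dt = y/z · dy/dt = 65/(5√1769) · 5 = 65√1769/1769 ≈ 1.545 m/s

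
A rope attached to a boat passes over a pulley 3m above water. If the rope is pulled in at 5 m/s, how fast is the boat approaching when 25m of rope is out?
125√154/308 ≈ 5.036 m/s

rope² = x² + 3²
x = √(25² - 3²) = 2√154
dx/dt = (rope/x) · d(rope)/dt = (25/(2√154)) · (-5) = -125√154/308 m/s
The boat approaches at 125√154/308 ≈ 5.036 m/s.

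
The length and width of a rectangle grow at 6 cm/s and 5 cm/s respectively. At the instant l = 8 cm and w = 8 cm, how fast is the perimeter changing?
22 cm/s

P = 2(l + w)
dP/dt = 2(dl/dt + dw/dt) = 2(6 + 5) = 22 cm/s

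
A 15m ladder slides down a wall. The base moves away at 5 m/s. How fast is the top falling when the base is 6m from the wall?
10√21/21 ≈ 2.182 m/s

x² + y² = 15²
2x·dx/dt + 2y·dy/dt = 0
dy/dt = -x/y · dx/dt = -6/(3√21) · 5 = -10√21/21 m/s
The top is descending at 10√21/21 ≈ 2.182 m/s.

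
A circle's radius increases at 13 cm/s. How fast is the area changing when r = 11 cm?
286π cm²/s

A = πr²
dA/dt = 2πr · dr/dt = 2π(11)(13) = 286π cm²/s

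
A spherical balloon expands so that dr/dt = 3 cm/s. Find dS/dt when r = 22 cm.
528π cm²/s

S = 4πr²
dS/dt = dS/dr · dr/dt = 8πr · 3
At r = 22: dS/dt = 528π cm²/s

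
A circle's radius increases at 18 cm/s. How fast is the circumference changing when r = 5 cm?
36π cm/s

C = 2πr
dC/dt = 2π · dr/dt = 2π · 18 = 36π cm/s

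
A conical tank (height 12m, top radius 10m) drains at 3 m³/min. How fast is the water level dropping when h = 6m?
3/(25π) ≈ 0.0382 m/min

r/h = 10/12, so r = (5/6)h
V = (1/3)πr²h = (1/3)π((5/6)h)²h = (25/108)πh³
dV/dh = (25/36)πh²
dh/dt = (dV/dt)/(dV/dh) = -3/((25/36)π·6²) = -3/(25π) m/min
The level is dropping at 3/(25π) ≈ 0.0382 m/min.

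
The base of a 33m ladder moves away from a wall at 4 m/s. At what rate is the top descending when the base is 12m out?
16√105/105 ≈ 1.561 m/s

x² + y² = 33²
2x·dx/dt + 2y·dy/dt = 0
dy/dt = -x/y · dx/dt = -12/(3√105) · 4 = -16√105/105 m/s
The top is descending at 16√105/105 ≈ 1.561 m/s.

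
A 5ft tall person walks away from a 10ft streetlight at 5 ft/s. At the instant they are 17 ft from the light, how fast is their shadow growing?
5 ft/s

By similar triangles: 10/(x+s) = 5/s
Solving: s = 5x/5
ds/dt = 5/5 · dx/dt = 1 · 5 = 5 ft/s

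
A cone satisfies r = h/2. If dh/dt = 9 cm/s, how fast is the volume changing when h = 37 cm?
12321π/4 cm³/s

V = (1/3)π(h/2)²h = πh³/12
dV/dt = πh²/4 · 9
At h = 37: dV/dt = 12321π/4 cm³/s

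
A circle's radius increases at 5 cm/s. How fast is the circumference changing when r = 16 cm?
10π cm/s

C = 2πr
dC/dt = 2π · dr/dt = 2π · 5 = 10π cm/s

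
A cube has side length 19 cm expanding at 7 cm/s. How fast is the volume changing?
7581 cm³/s

V = s³
dV/dt = 3s² · ds/dt = 3·19²·7 = 7581 cm³/s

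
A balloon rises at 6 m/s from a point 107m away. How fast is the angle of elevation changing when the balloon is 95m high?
0.031357 rad/s

tan(θ) = y/107
sec²(θ) · dθ/dt = (1/107) · dy/dt
dθ/dt = cos²(θ)/107 · 6 = 107/(107² + 95²) · 6
dθ/dt = 0.031357 rad/s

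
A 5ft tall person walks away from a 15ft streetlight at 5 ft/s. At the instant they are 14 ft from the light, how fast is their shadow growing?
5/2 ft/s

By similar triangles: 15/(x+s) = 5/s
Solving: s = 5x/10
ds/dt = 5/10 · dx/dt = 1/2 · 5 = 5/2 ft/s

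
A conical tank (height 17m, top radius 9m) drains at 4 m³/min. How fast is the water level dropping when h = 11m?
1156/(9801π) ≈ 0.03754 m/min

r/h = 9/17, so r = (9/17)h
V = (1/3)πr²h = (1/3)π((9/17)h)²h = (27/289)πh³
dV/dh = (81/289)πh²
dh/dt = (dV/dt)/(dV/dh) = -4/((81/289)π·11²) = -1156/(9801π) m/min
The level is dropping at 1156/(9801π) ≈ 0.03754 m/min.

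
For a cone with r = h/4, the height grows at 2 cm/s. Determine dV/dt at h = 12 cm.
18π cm³/s

V = (1/3)π(h/4)²h = πh³/48
dV/dt = πh²/16 · 2
At h = 12: dV/dt = 18π cm³/s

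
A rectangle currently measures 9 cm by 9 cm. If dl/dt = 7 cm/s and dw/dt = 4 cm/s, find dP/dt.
22 cm/s

P = 2(l + w)
dP/dt = 2(dl/dt + dw/dt) = 2(7 + 4) = 22 cm/s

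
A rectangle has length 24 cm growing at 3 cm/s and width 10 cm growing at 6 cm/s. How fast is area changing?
174 cm²/s

A = lw
dA/dt = w·dl/dt + l·dw/dt = 10·3 + 24·6 = 174 cm²/s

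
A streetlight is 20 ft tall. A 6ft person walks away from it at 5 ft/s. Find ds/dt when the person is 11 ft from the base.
15/7 ft/s

By similar triangles: 20/(x+s) = 6/s
Solving: s = 6x/14
ds/dt = 6/14 · dx/dt = 3/7 · 5 = 15/7 ft/s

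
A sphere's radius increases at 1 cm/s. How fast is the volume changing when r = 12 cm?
576π cm³/s

V = (4/3)πr³
dV/dt = dV/dr · dr/dt = 4πr² · 1
At r = 12: dV/dt = 576π cm³/s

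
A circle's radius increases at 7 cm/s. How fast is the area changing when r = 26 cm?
364π cm²/s

A = πr²
dA/dt = 2πr · dr/dt = 2π(26)(7) = 364π cm²/s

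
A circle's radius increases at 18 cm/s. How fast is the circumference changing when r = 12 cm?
36π cm/s

C = 2πr
dC/dt = 2π · dr/dt = 2π · 18 = 36π cm/s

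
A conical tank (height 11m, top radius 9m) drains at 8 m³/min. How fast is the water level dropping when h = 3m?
968/(729π) ≈ 0.4227 m/min

r/h = 9/11, so r = (9/11)h
V = (1/3)πr²h = (1/3)π((9/11)h)²h = (27/121)πh³
dV/dh = (81/121)πh²
dh/dt = (dV/dt)/(dV/dh) = -8/((81/121)π·3²) = -968/(729π) m/min
The level is dropping at 968/(729π) ≈ 0.4227 m/min.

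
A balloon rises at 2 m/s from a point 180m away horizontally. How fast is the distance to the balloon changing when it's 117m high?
26√569/569 ≈ 1.09 m/s

z² = 180² + y²
z = √(180² + 117²) = 9√569
dz/dt = y/z · dy/dt = 117/(9√569) · 2 = 26√569/569 ≈ 1.09 m/s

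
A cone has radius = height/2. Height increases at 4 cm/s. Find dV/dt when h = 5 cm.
25π cm³/s

V = (1/3)π(h/2)²h = πh³/12
dV/dt = πh²/4 · 4
At h = 5: dV/dt = 25π cm³/s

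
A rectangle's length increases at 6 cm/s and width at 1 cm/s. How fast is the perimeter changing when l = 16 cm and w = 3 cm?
14 cm/s

P = 2(l + w)
dP/dt = 2(dl/dt + dw/dt) = 2(6 + 1) = 14 cm/s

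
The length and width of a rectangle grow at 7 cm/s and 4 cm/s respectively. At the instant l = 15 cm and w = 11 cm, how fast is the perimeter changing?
22 cm/s

P = 2(l + w)
dP/dt = 2(dl/dt + dw/dt) = 2(7 + 4) = 22 cm/s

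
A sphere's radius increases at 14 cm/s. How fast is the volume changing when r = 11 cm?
6776π cm³/s

V = (4/3)πr³
dV/dt = dV/dr · dr/dt = 4πr² · 14
At r = 11: dV/dt = 6776π cm³/s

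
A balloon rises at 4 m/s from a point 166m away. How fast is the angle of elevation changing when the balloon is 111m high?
0.016651 rad/s

tan(θ) = y/166
sec²(θ) · dθ/dt = (1/166) · dy/dt
dθ/dt = cos²(θ)/166 · 4 = 166/(166² + 111²) · 4
dθ/dt = 0.016651 rad/s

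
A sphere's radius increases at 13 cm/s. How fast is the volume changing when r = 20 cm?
20800π cm³/s

V = (4/3)πr³
dV/dt = dV/dr · dr/dt = 4πr² · 13
At r = 20: dV/dt = 20800π cm³/s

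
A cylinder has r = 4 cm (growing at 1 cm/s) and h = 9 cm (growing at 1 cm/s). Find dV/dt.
88π cm³/s

V = πr²h
dV/dt = 2πrh·dr/dt + πr²·dh/dt
= 2π(4)(9)(1) + π(4)²(1)
= 88π cm³/s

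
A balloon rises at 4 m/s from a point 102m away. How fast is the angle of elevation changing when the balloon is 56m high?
0.030133 rad/s

tan(θ) = y/102
sec²(θ) · dθ/dt = (1/102) · dy/dt
dθ/dt = cos²(θ)/102 · 4 = 102/(102² + 56²) · 4
dθ/dt = 0.030133 rad/s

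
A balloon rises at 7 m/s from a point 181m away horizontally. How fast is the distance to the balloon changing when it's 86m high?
602√40157/40157 ≈ 3.004 m/s

z² = 181² + y²
z = √(181² + 86²) = √40157
dz/dt = y/z · dy/dt = 86/√40157 · 7 = 602√40157/40157 ≈ 3.004 m/s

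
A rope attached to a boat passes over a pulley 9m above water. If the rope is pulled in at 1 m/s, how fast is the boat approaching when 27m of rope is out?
3√2/4 ≈ 1.061 m/s

rope² = x² + 9²
x = √(27² - 9²) = 18√2
dx/dt = (rope/x) · d(rope)/dt = (27/(18√2)) · (-1) = -3√2/4 m/s
The boat approaches at 3√2/4 ≈ 1.061 m/s.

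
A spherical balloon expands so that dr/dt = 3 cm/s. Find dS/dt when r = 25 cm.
600π cm²/s

S = 4πr²
dS/dt = dS/dr · dr/dt = 8πr · 3
At r = 25: dS/dt = 600π cm²/s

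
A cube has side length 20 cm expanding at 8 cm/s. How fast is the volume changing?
9600 cm³/s

V = s³
dV/dt = 3s² · ds/dt = 3·20²·8 = 9600 cm³/s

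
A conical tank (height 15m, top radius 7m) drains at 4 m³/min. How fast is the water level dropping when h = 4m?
225/(196π) ≈ 0.3654 m/min

r/h = 7/15, so r = (7/15)h
V = (1/3)πr²h = (1/3)π((7/15)h)²h = (49/675)πh³
dV/dh = (49/225)πh²
dh/dt = (dV/dt)/(dV/dh) = -4/((49/225)π·4²) = -225/(196π) m/min
The level is dropping at 225/(196π) ≈ 0.3654 m/min.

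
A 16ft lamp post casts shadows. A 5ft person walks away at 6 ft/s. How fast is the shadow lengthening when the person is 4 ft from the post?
30/11 ft/s

By similar triangles: 16/(x+s) = 5/s
Solving: s = 5x/11
ds/dt = 5/11 · dx/dt = 5/11 · 6 = 30/11 ft/s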